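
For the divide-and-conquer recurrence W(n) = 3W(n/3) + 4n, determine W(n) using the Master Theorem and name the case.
Master Theorem template: W(n) = a·W(n/b) + f(n).
Here: a=3, b=3, f(n)=4n
Compute log_b(a) = log_3(3) = 1.
f(n) = 4n = Θ(n). Case 2: W(n) = Θ(n log n).

Case 2: W(n) = Θ(n log n)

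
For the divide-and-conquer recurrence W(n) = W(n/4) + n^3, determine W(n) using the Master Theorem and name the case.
Master Theorem template: W(n) = a·W(n/b) + f(n).
Here: a=1, b=4, f(n)=n^3
Compute log_b(a) = log_4(1) = 0.
f(n) = n^3 = Ω(n^(0+ε)) with ε = 3, and the regularity condition holds (a·f(n/b) = (a/b^3)·f(n) with a/b^3 = 4^-3 < 1). Case 3: W(n) = Θ(f(n)) = Θ(n^3).

Case 3: W(n) = Θ(n^3)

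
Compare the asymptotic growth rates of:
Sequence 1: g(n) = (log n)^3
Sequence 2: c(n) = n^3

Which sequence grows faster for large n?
Comparing growth rates:
Growth-rate hierarchy: log n ≺ any polynomial ≺ any exponential cⁿ (c>1) ≺ n! ≺ nⁿ.
polynomial degree 3 dominates polylogarithmic (log n)^3 asymptotically.

c(n) grows faster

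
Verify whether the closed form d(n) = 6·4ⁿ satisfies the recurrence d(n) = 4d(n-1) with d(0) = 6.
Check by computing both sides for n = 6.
From the recurrence with d(0) = 6:
  d(0) = 6, d(1) = 24, d(2) = 96, d(3) = 384, d(4) = 1536, d(5) = 6144, d(6) = 24576
  so the recurrence gives d(6) = 24576.
From the proposed closed form d(n) = 6·4ⁿ:
  d(6) = 24576.
Both sides give 24576 at n = 6, and the initial condition(s) match, so the closed form is consistent.

Yes, the closed form is correct.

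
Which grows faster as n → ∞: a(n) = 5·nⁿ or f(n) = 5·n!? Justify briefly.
Comparing growth rates:
Growth-rate hierarchy: log n ≺ any polynomial ≺ any exponential cⁿ (c>1) ≺ n! ≺ nⁿ.
super-exponential nⁿ dominates factorial asymptotically.

a(n) grows faster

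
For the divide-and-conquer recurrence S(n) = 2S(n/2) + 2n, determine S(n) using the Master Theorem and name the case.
Master Theorem template: S(n) = a·S(n/b) + f(n).
Here: a=2, b=2, f(n)=2n
Compute log_b(a) = log_2(2) = 1.
f(n) = 2n = Θ(n). Case 2: S(n) = Θ(n log n).

Case 2: S(n) = Θ(n log n)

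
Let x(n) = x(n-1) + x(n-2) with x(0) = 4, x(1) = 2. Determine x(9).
Computing the sequence terms:
4, 2, 6, 8, 14, 22, 36, 58, 94, 152

152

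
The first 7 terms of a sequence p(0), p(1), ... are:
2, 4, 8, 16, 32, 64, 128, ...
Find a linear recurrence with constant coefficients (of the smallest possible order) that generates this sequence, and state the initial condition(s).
Look for the lowest-order linear relation among consecutive terms.
Observation: each term is 2× the previous.
Check at n=2: 2·4 = 8. ✓

p(n) = 2 × p(n-1), p(0) = 2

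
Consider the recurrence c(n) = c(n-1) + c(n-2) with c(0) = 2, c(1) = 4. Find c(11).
Computing the sequence terms:
2, 4, 6, 10, 16, 26, 42, 68, 110, 178, 288, 466

466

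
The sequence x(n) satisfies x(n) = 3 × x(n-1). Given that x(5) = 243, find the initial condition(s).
In general x(n) = 3ⁿ · x(0). At n = 5: x(0) = x(5) / 3^5 = 243 / 243 = 1.

x(0) = 1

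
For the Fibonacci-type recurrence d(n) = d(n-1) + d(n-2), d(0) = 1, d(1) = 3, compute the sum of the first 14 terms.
Computing the sequence terms: 1, 3, 4, 7, 11, 18, 29, 47, 76, 123, 199, 322, 521, 843
Adding these values together:

2204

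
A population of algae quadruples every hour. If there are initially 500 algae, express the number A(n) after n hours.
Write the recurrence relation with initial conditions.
Each hour multiplies the count by 4, so the count after n hours depends only on the count after n-1 hours: A(n) = 4 × A(n-1). The starting count gives A(0) = 500.
Unrolling n times gives the closed form A(n) = 500 × 4ⁿ.

A(n) = 4 × A(n-1), A(0) = 500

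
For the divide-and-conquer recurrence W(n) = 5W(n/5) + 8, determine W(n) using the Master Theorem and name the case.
Master Theorem template: W(n) = a·W(n/b) + f(n).
Here: a=5, b=5, f(n)=8
Compute log_b(a) = log_5(5) = 1.
f(n) = 8 = O(n^(1-ε)) with ε = 1. Case 1: W(n) = Θ(n^log_b(a)) = Θ(n).

Case 1: W(n) = Θ(n)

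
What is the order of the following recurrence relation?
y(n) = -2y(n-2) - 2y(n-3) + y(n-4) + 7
The order is the largest lag k for which y(n-k) appears. Here the deepest term is y(n-4) (the 7 term is non-homogeneous and does not affect the order), so the order is 4.

Order 4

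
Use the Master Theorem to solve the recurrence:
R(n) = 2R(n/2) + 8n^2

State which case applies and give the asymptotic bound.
Master Theorem template: R(n) = a·R(n/b) + f(n).
Here: a=2, b=2, f(n)=8n^2
Compute log_b(a) = log_2(2) = 1.
f(n) = 8n^2 = Ω(n^(1+ε)) with ε = 1, and the regularity condition holds (a·f(n/b) = (a/b^2)·f(n) with a/b^2 = 2^-1 < 1). Case 3: R(n) = Θ(f(n)) = Θ(n^2).

Case 3: R(n) = Θ(n^2)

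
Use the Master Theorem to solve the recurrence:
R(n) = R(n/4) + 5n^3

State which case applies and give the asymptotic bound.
Master Theorem template: R(n) = a·R(n/b) + f(n).
Here: a=1, b=4, f(n)=5n^3
Compute log_b(a) = log_4(1) = 0.
f(n) = 5n^3 = Ω(n^(0+ε)) with ε = 3, and the regularity condition holds (a·f(n/b) = (a/b^3)·f(n) with a/b^3 = 4^-3 < 1). Case 3: R(n) = Θ(f(n)) = Θ(n^3).

Case 3: R(n) = Θ(n^3)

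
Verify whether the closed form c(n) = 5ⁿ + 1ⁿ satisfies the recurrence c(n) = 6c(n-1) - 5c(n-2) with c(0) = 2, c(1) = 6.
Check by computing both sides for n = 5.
From the recurrence with c(0) = 2, c(1) = 6:
  c(0) = 2, c(1) = 6, c(2) = 26, c(3) = 126, c(4) = 626, c(5) = 3126
  so the recurrence gives c(5) = 3126.
From the proposed closed form c(n) = 5ⁿ + 1ⁿ:
  c(5) = 3126.
Both sides give 3126 at n = 5, and the initial condition(s) match, so the closed form is consistent.

Yes, the closed form is correct.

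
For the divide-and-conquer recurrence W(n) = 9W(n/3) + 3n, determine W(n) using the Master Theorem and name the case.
Master Theorem template: W(n) = a·W(n/b) + f(n).
Here: a=9, b=3, f(n)=3n
Compute log_b(a) = log_3(9) = 2.
f(n) = 3n = O(n^(2-ε)) with ε = 1. Case 1: W(n) = Θ(n^log_b(a)) = Θ(n^2).

Case 1: W(n) = Θ(n^2)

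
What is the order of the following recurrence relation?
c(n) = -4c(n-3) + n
The order is the largest lag k for which c(n-k) appears. Here the deepest term is c(n-3) (the n term is non-homogeneous and does not affect the order), so the order is 3.

Order 3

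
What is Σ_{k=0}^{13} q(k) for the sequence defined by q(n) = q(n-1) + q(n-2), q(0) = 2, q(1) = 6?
Computing the sequence terms: 2, 6, 8, 14, 22, 36, 58, 94, 152, 246, 398, 644, 1042, 1686
Adding these values together:

4408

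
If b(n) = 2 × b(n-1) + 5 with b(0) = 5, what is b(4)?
Computing step by step:
b(0) = 5
b(1) = 2 × 5 + 5 = 15
b(2) = 2 × 15 + 5 = 35
b(3) = 2 × 35 + 5 = 75
b(4) = 2 × 75 + 5 = 155

155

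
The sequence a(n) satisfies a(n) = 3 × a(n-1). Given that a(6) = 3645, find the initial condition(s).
In general a(n) = 3ⁿ · a(0). At n = 6: a(0) = a(6) / 3^6 = 3645 / 729 = 5.

a(0) = 5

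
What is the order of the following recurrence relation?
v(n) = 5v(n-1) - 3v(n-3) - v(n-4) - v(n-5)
The order is the largest lag k for which v(n-k) appears. Here the deepest term is v(n-5), so the order is 5.

Order 5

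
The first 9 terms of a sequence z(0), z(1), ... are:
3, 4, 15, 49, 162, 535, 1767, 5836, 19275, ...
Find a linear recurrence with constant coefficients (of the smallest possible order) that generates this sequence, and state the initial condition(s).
Look for the lowest-order linear relation among consecutive terms.
Observation: z(n) - 3·z(n-1) - (1)·z(n-2) = 0 holds for the shown terms, and no order-1 relation z(n) = α·z(n-1) + β fits.
Check at n=3: 3·15 + (1)·4 = 49. ✓

z(n) = 3z(n-1) + z(n-2), z(0) = 3, z(1) = 4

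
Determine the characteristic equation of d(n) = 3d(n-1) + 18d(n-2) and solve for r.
Substitute d(n) = rⁿ and divide through by rⁿ⁻²: r² - 3r - 18 = 0
Factor: (r + 3)(r - 6) = 0, so r = -3, 6.
General solution: d(n) = A·(-3)ⁿ + B·6ⁿ

Characteristic: r² - 3r - 18 = 0, Roots: r = -3, 6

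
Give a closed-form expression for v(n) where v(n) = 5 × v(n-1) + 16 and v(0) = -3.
Recurrence: v(n) = 5 × v(n-1) + 16, initial: v(0) = -3.
Try v(n) = A·5ⁿ + C. Substituting: A·5ⁿ + C = 5(A·5ⁿ⁻¹ + C) + 16 = A·5ⁿ + 5C + 16, so C = 5C + 16, giving C = -4. Then v(0) = A - 4 = -3 gives A = 1.

v(n) = 5ⁿ - 4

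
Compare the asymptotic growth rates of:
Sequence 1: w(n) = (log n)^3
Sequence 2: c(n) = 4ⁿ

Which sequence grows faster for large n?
Comparing growth rates:
Growth-rate hierarchy: log n ≺ any polynomial ≺ any exponential cⁿ (c>1) ≺ n! ≺ nⁿ.
exponential base 4 dominates polylogarithmic (log n)^3 asymptotically.

c(n) grows faster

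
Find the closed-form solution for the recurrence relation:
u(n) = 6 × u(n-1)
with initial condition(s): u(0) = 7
Recurrence: u(n) = 6 × u(n-1), initial: u(0) = 7.
Each term is 6 times the previous, so this is geometric with ratio 6. After n steps: u(n) = u(0)·6ⁿ = 7·6ⁿ.

u(n) = 7·6ⁿ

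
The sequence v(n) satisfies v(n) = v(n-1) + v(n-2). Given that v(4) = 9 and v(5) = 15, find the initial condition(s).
Work backwards using v(k) = v(k+2) - v(k+1):
v(3) = v(5) - v(4) = 15 - 9 = 6
v(2) = v(4) - v(3) = 9 - 6 = 3
v(1) = v(3) - v(2) = 6 - 3 = 3
v(0) = v(2) - v(1) = 3 - 3 = 0

v(0) = 0, v(1) = 3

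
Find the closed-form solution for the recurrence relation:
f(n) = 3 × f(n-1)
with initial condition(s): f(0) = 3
Recurrence: f(n) = 3 × f(n-1), initial: f(0) = 3.
Each term is 3 times the previous, so this is geometric with ratio 3. After n steps: f(n) = f(0)·3ⁿ = 3·3ⁿ.

f(n) = 3·3ⁿ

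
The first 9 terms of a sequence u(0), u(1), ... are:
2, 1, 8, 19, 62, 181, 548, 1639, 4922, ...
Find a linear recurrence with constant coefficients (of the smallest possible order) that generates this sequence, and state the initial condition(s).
Look for the lowest-order linear relation among consecutive terms.
Observation: u(n) - 2·u(n-1) - (3)·u(n-2) = 0 holds for the shown terms, and no order-1 relation u(n) = α·u(n-1) + β fits.
Check at n=3: 2·8 + (3)·1 = 19. ✓

u(n) = 2u(n-1) + 3u(n-2), u(0) = 2, u(1) = 1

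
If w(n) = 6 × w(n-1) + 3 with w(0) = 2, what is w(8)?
Computing step by step:
w(0) = 2
w(1) = 6 × 2 + 3 = 15
w(2) = 6 × 15 + 3 = 93
w(3) = 6 × 93 + 3 = 561
w(4) = 6 × 561 + 3 = 3369
w(5) = 6 × 3369 + 3 = 20217
w(6) = 6 × 20217 + 3 = 121305
w(7) = 6 × 121305 + 3 = 727833
w(8) = 6 × 727833 + 3 = 4367001

4367001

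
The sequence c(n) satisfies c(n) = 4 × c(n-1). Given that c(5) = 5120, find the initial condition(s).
In general c(n) = 4ⁿ · c(0). At n = 5: c(0) = c(5) / 4^5 = 5120 / 1024 = 5.

c(0) = 5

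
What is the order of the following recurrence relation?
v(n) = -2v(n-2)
The order is the largest lag k for which v(n-k) appears. Here the deepest term is v(n-2), so the order is 2.

Order 2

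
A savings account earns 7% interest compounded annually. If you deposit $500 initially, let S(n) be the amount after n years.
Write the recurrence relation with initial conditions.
Each year the balance grows by 7%, i.e. is multiplied by 1 + 7/100 = 1.07, so S(n) = 1.07 × S(n-1). The initial deposit gives S(0) = 500.
Unrolling gives the closed form S(n) = 500 × (1.07)ⁿ.

S(n) = 1.07 × S(n-1), S(0) = 500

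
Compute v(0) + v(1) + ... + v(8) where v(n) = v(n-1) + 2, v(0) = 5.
Computing the sequence terms: 5, 7, 9, 11, 13, 15, 17, 19, 21
Adding these values together:

117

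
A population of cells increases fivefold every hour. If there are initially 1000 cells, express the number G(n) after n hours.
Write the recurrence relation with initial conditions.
Each hour multiplies the count by 5, so the count after n hours depends only on the count after n-1 hours: G(n) = 5 × G(n-1). The starting count gives G(0) = 1000.
Unrolling n times gives the closed form G(n) = 1000 × 5ⁿ.

G(n) = 5 × G(n-1), G(0) = 1000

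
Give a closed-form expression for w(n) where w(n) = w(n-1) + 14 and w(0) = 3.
Recurrence: w(n) = w(n-1) + 14, initial: w(0) = 3.
Each step adds 14, so w(n) = w(0) + 14n = 14n + 3.

w(n) = 14n + 3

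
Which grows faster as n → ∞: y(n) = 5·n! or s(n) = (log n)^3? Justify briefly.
Comparing growth rates:
Growth-rate hierarchy: log n ≺ any polynomial ≺ any exponential cⁿ (c>1) ≺ n! ≺ nⁿ.
factorial dominates polylogarithmic (log n)^3 asymptotically.

y(n) grows faster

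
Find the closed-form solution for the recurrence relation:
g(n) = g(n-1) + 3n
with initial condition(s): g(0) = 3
Recurrence: g(n) = g(n-1) + 3n, initial: g(0) = 3.
Telescoping: g(n) = g(0) + 3·Σᵢ₌₁ⁿ i = 3 + 3·n(n+1)/2.

g(n) = 3·n(n+1)/2 + 3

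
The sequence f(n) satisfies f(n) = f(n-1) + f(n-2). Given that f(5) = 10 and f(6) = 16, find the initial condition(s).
Work backwards using f(k) = f(k+2) - f(k+1):
f(4) = f(6) - f(5) = 16 - 10 = 6
f(3) = f(5) - f(4) = 10 - 6 = 4
f(2) = f(4) - f(3) = 6 - 4 = 2
f(1) = f(3) - f(2) = 4 - 2 = 2
f(0) = f(2) - f(1) = 2 - 2 = 0

f(0) = 0, f(1) = 2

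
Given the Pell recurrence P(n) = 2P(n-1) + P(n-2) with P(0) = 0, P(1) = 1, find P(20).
Computing the sequence terms:
0, 1, 2, 5, 12, 29, 70, 169, 408, 985, 2378, 5741, 13860, 33461, 80782, 195025, 470832, 1136689, 2744210, 6625109, 15994428

15994428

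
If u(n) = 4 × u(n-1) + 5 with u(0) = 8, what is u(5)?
Computing step by step:
u(0) = 8
u(1) = 4 × 8 + 5 = 37
u(2) = 4 × 37 + 5 = 153
u(3) = 4 × 153 + 5 = 617
u(4) = 4 × 617 + 5 = 2473
u(5) = 4 × 2473 + 5 = 9897

9897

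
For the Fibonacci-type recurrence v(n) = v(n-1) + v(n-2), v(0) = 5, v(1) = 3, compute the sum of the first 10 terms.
Computing the sequence terms: 5, 3, 8, 11, 19, 30, 49, 79, 128, 207
Adding these values together:

539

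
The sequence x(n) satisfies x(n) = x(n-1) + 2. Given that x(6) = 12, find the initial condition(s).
x(6) = x(0) + 6·2, so x(0) = 12 - 12 = 0.

x(0) = 0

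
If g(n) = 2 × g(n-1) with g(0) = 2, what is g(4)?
Computing step by step:
g(0) = 2
g(1) = 2 × 2 = 4
g(2) = 2 × 4 = 8
g(3) = 2 × 8 = 16
g(4) = 2 × 16 = 32

32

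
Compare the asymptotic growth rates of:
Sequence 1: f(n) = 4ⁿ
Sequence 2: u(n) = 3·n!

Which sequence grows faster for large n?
Comparing growth rates:
Growth-rate hierarchy: log n ≺ any polynomial ≺ any exponential cⁿ (c>1) ≺ n! ≺ nⁿ.
factorial dominates exponential base 4 asymptotically.

u(n) grows faster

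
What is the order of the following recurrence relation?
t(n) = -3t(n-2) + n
The order is the largest lag k for which t(n-k) appears. Here the deepest term is t(n-2) (the n term is non-homogeneous and does not affect the order), so the order is 2.

Order 2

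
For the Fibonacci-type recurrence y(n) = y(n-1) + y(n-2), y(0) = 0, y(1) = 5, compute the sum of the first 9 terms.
Computing the sequence terms: 0, 5, 5, 10, 15, 25, 40, 65, 105
Adding these values together:

270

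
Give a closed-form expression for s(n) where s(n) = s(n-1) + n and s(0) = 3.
Recurrence: s(n) = s(n-1) + n, initial: s(0) = 3.
Telescoping: s(n) = s(0) + Σᵢ₌₁ⁿ i = 3 + n(n+1)/2.

s(n) = n(n+1)/2 + 3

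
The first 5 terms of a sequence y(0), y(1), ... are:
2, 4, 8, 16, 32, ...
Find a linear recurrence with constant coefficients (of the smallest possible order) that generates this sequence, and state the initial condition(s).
Look for the lowest-order linear relation among consecutive terms.
Observation: each term is 2× the previous.
Check at n=2: 2·4 = 8. ✓

y(n) = 2 × y(n-1), y(0) = 2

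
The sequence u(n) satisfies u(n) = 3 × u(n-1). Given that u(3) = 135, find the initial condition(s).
In general u(n) = 3ⁿ · u(0). At n = 3: u(0) = u(3) / 3^3 = 135 / 27 = 5.

u(0) = 5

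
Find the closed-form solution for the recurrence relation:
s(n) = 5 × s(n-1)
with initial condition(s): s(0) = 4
Recurrence: s(n) = 5 × s(n-1), initial: s(0) = 4.
Each term is 5 times the previous, so this is geometric with ratio 5. After n steps: s(n) = s(0)·5ⁿ = 4·5ⁿ.

s(n) = 4·5ⁿ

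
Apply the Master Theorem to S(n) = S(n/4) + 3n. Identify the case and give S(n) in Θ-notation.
Master Theorem template: S(n) = a·S(n/b) + f(n).
Here: a=1, b=4, f(n)=3n
Compute log_b(a) = log_4(1) = 0.
f(n) = 3n = Ω(n^(0+ε)) with ε = 1, and the regularity condition holds (a·f(n/b) = (a/b^1)·f(n) with a/b^1 = 4^-1 < 1). Case 3: S(n) = Θ(f(n)) = Θ(n).

Case 3: S(n) = Θ(n)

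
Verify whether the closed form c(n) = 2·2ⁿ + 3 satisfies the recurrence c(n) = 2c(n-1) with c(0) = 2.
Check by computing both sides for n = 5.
From the recurrence with c(0) = 2:
  c(0) = 2, c(1) = 4, c(2) = 8, c(3) = 16, c(4) = 32, c(5) = 64
  so the recurrence gives c(5) = 64.
From the proposed closed form c(n) = 2·2ⁿ + 3:
  c(5) = 67.
The recurrence gives 64 but the closed form gives 67, so the closed form does not satisfy the recurrence.

No, the closed form is incorrect.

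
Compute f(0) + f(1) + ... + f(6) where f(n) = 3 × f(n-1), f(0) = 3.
Computing the sequence terms: 3, 9, 27, 81, 243, 729, 2187
Adding these values together:

3279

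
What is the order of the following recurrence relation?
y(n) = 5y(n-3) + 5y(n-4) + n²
The order is the largest lag k for which y(n-k) appears. Here the deepest term is y(n-4) (the n² term is non-homogeneous and does not affect the order), so the order is 4.

Order 4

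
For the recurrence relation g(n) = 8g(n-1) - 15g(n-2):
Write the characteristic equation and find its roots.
Substitute g(n) = rⁿ and divide through by rⁿ⁻²: r² - 8r + 15 = 0
Factor: (r - 3)(r - 5) = 0, so r = 3, 5.
General solution: g(n) = A·3ⁿ + B·5ⁿ

Characteristic: r² - 8r + 15 = 0, Roots: r = 3, 5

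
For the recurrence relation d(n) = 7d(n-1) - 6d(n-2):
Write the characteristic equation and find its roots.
Substitute d(n) = rⁿ and divide through by rⁿ⁻²: r² - 7r + 6 = 0
Factor: (r - 6)(r - 1) = 0, so r = 6, 1.
General solution: d(n) = A·6ⁿ + B·1ⁿ

Characteristic: r² - 7r + 6 = 0, Roots: r = 6, 1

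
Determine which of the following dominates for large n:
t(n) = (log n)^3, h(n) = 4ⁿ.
Comparing growth rates:
Growth-rate hierarchy: log n ≺ any polynomial ≺ any exponential cⁿ (c>1) ≺ n! ≺ nⁿ.
exponential base 4 dominates polylogarithmic (log n)^3 asymptotically.

h(n) grows faster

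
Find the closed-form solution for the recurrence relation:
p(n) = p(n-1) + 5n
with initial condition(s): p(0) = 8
Recurrence: p(n) = p(n-1) + 5n, initial: p(0) = 8.
Telescoping: p(n) = p(0) + 5·Σᵢ₌₁ⁿ i = 8 + 5·n(n+1)/2.

p(n) = 5·n(n+1)/2 + 8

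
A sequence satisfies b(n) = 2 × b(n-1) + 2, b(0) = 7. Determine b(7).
Computing step by step:
b(0) = 7
b(1) = 2 × 7 + 2 = 16
b(2) = 2 × 16 + 2 = 34
b(3) = 2 × 34 + 2 = 70
b(4) = 2 × 70 + 2 = 142
b(5) = 2 × 142 + 2 = 286
b(6) = 2 × 286 + 2 = 574
b(7) = 2 × 574 + 2 = 1150

1150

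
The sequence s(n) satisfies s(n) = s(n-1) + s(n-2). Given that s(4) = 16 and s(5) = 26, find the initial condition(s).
Work backwards using s(k) = s(k+2) - s(k+1):
s(3) = s(5) - s(4) = 26 - 16 = 10
s(2) = s(4) - s(3) = 16 - 10 = 6
s(1) = s(3) - s(2) = 10 - 6 = 4
s(0) = s(2) - s(1) = 6 - 4 = 2

s(0) = 2, s(1) = 4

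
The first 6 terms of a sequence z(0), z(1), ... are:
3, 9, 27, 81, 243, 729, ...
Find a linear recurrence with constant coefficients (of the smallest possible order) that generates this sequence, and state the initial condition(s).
Look for the lowest-order linear relation among consecutive terms.
Observation: each term is 3× the previous.
Check at n=2: 3·9 = 27. ✓

z(n) = 3 × z(n-1), z(0) = 3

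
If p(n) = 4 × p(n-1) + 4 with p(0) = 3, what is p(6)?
Computing step by step:
p(0) = 3
p(1) = 4 × 3 + 4 = 16
p(2) = 4 × 16 + 4 = 68
p(3) = 4 × 68 + 4 = 276
p(4) = 4 × 276 + 4 = 1108
p(5) = 4 × 1108 + 4 = 4436
p(6) = 4 × 4436 + 4 = 17748

17748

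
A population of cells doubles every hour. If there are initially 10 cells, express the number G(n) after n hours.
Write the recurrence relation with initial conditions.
Each hour multiplies the count by 2, so the count after n hours depends only on the count after n-1 hours: G(n) = 2 × G(n-1). The starting count gives G(0) = 10.
Unrolling n times gives the closed form G(n) = 10 × 2ⁿ.

G(n) = 2 × G(n-1), G(0) = 10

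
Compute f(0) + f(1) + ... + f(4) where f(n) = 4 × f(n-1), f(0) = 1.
Computing the sequence terms: 1, 4, 16, 64, 256
Adding these values together:

341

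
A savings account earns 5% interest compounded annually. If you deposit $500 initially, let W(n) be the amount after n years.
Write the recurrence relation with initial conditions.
Each year the balance grows by 5%, i.e. is multiplied by 1 + 5/100 = 1.05, so W(n) = 1.05 × W(n-1). The initial deposit gives W(0) = 500.
Unrolling gives the closed form W(n) = 500 × (1.05)ⁿ.

W(n) = 1.05 × W(n-1), W(0) = 500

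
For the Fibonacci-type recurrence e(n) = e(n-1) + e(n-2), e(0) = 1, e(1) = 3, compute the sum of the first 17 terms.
Computing the sequence terms: 1, 3, 4, 7, 11, 18, 29, 47, 76, 123, 199, 322, 521, 843, 1364, 2207, 3571
Adding these values together:

9346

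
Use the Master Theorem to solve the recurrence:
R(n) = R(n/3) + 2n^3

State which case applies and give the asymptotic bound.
Master Theorem template: R(n) = a·R(n/b) + f(n).
Here: a=1, b=3, f(n)=2n^3
Compute log_b(a) = log_3(1) = 0.
f(n) = 2n^3 = Ω(n^(0+ε)) with ε = 3, and the regularity condition holds (a·f(n/b) = (a/b^3)·f(n) with a/b^3 = 3^-3 < 1). Case 3: R(n) = Θ(f(n)) = Θ(n^3).

Case 3: R(n) = Θ(n^3)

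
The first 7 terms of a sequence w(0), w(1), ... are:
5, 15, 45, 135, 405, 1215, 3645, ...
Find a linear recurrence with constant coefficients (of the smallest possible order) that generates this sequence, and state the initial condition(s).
Look for the lowest-order linear relation among consecutive terms.
Observation: each term is 3× the previous.
Check at n=2: 3·15 = 45. ✓

w(n) = 3 × w(n-1), w(0) = 5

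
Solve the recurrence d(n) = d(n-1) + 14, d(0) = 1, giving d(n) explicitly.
Recurrence: d(n) = d(n-1) + 14, initial: d(0) = 1.
Each step adds 14, so d(n) = d(0) + 14n = 14n + 1.

d(n) = 14n + 1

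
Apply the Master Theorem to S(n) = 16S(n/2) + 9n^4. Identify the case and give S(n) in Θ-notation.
Master Theorem template: S(n) = a·S(n/b) + f(n).
Here: a=16, b=2, f(n)=9n^4
Compute log_b(a) = log_2(16) = 4.
f(n) = 9n^4 = Θ(n^4). Case 2: S(n) = Θ(n^4 log n).

Case 2: S(n) = Θ(n^4 log n)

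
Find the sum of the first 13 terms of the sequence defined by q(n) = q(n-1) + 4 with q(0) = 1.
Computing the sequence terms: 1, 5, 9, 13, 17, 21, 25, 29, 33, 37, 41, 45, 49
Adding these values together:

325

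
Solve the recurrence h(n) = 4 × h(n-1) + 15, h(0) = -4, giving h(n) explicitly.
Recurrence: h(n) = 4 × h(n-1) + 15, initial: h(0) = -4.
Try h(n) = A·4ⁿ + C. Substituting: A·4ⁿ + C = 4(A·4ⁿ⁻¹ + C) + 15 = A·4ⁿ + 4C + 15, so C = 4C + 15, giving C = -5. Then h(0) = A - 5 = -4 gives A = 1.

h(n) = 4ⁿ - 5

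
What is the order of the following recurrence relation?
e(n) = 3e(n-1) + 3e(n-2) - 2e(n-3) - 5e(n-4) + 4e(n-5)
The order is the largest lag k for which e(n-k) appears. Here the deepest term is e(n-5), so the order is 5.

Order 5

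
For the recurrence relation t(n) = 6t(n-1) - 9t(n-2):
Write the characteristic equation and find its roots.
Substitute t(n) = rⁿ and divide through by rⁿ⁻²: r² - 6r + 9 = 0
Factor: (r - 3)² = 0, so r = 3 (double root).
General solution: t(n) = (A + Bn)·3ⁿ

Characteristic: r² - 6r + 9 = 0, Roots: r = 3 (double root)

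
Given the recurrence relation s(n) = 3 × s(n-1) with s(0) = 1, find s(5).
Computing step by step:
s(0) = 1
s(1) = 3 × 1 = 3
s(2) = 3 × 3 = 9
s(3) = 3 × 9 = 27
s(4) = 3 × 27 = 81
s(5) = 3 × 81 = 243

243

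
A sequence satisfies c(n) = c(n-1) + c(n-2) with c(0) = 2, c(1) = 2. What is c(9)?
Computing the sequence terms:
2, 2, 4, 6, 10, 16, 26, 42, 68, 110

110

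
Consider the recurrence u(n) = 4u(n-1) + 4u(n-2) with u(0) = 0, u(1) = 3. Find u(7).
Computing the sequence terms:
0, 3, 12, 60, 288, 1392, 6720, 32448

32448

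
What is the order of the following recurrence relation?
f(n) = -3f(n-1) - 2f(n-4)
The order is the largest lag k for which f(n-k) appears. Here the deepest term is f(n-4), so the order is 4.

Order 4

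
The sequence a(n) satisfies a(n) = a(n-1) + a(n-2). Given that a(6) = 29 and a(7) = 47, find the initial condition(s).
Work backwards using a(k) = a(k+2) - a(k+1):
a(5) = a(7) - a(6) = 47 - 29 = 18
a(4) = a(6) - a(5) = 29 - 18 = 11
a(3) = a(5) - a(4) = 18 - 11 = 7
a(2) = a(4) - a(3) = 11 - 7 = 4
a(1) = a(3) - a(2) = 7 - 4 = 3
a(0) = a(2) - a(1) = 4 - 3 = 1

a(0) = 1, a(1) = 3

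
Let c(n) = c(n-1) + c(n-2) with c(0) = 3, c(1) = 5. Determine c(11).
Computing the sequence terms:
3, 5, 8, 13, 21, 34, 55, 89, 144, 233, 377, 610

610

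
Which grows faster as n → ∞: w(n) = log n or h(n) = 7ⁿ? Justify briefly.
Comparing growth rates:
Growth-rate hierarchy: log n ≺ any polynomial ≺ any exponential cⁿ (c>1) ≺ n! ≺ nⁿ.
exponential base 7 dominates logarithmic asymptotically.

h(n) grows faster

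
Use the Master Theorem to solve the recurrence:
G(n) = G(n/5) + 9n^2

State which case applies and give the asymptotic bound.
Master Theorem template: G(n) = a·G(n/b) + f(n).
Here: a=1, b=5, f(n)=9n^2
Compute log_b(a) = log_5(1) = 0.
f(n) = 9n^2 = Ω(n^(0+ε)) with ε = 2, and the regularity condition holds (a·f(n/b) = (a/b^2)·f(n) with a/b^2 = 5^-2 < 1). Case 3: G(n) = Θ(f(n)) = Θ(n^2).

Case 3: G(n) = Θ(n^2)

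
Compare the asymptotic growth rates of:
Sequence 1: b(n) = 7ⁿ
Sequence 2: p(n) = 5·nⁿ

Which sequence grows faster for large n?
Comparing growth rates:
Growth-rate hierarchy: log n ≺ any polynomial ≺ any exponential cⁿ (c>1) ≺ n! ≺ nⁿ.
super-exponential nⁿ dominates exponential base 7 asymptotically.

p(n) grows faster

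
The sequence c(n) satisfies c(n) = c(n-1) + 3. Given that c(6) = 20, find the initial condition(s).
c(6) = c(0) + 6·3, so c(0) = 20 - 18 = 2.

c(0) = 2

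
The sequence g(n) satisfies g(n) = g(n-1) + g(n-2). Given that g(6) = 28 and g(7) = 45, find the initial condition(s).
Work backwards using g(k) = g(k+2) - g(k+1):
g(5) = g(7) - g(6) = 45 - 28 = 17
g(4) = g(6) - g(5) = 28 - 17 = 11
g(3) = g(5) - g(4) = 17 - 11 = 6
g(2) = g(4) - g(3) = 11 - 6 = 5
g(1) = g(3) - g(2) = 6 - 5 = 1
g(0) = g(2) - g(1) = 5 - 1 = 4

g(0) = 4, g(1) = 1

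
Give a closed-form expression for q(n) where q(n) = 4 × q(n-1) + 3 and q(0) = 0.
Recurrence: q(n) = 4 × q(n-1) + 3, initial: q(0) = 0.
Try q(n) = A·4ⁿ + C. Substituting: A·4ⁿ + C = 4(A·4ⁿ⁻¹ + C) + 3 = A·4ⁿ + 4C + 3, so C = 4C + 3, giving C = -1. Then q(0) = A - 1 = 0 gives A = 1.

q(n) = 4ⁿ - 1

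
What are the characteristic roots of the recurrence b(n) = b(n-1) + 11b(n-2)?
Substitute b(n) = rⁿ and divide through by rⁿ⁻²: r² - r - 11 = 0
Discriminant: 1² + 4·11 = 45, not a perfect square, so by the quadratic formula r = (1 ± √45)/2.
General solution: b(n) = A·r₁ⁿ + B·r₂ⁿ where r₁,r₂ = (1 ± √45)/2

Characteristic: r² - r - 11 = 0, Roots: r = (1 ± √45)/2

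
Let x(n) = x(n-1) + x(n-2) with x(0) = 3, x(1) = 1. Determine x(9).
Computing the sequence terms:
3, 1, 4, 5, 9, 14, 23, 37, 60, 97

97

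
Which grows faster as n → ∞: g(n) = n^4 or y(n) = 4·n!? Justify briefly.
Comparing growth rates:
Growth-rate hierarchy: log n ≺ any polynomial ≺ any exponential cⁿ (c>1) ≺ n! ≺ nⁿ.
factorial dominates polynomial degree 4 asymptotically.

y(n) grows faster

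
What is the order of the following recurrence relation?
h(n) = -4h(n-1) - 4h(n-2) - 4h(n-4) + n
The order is the largest lag k for which h(n-k) appears. Here the deepest term is h(n-4) (the n term is non-homogeneous and does not affect the order), so the order is 4.

Order 4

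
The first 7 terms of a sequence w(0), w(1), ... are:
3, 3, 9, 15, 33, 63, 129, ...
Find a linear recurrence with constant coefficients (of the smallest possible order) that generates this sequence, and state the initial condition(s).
Look for the lowest-order linear relation among consecutive terms.
Observation: w(n) - 1·w(n-1) - (2)·w(n-2) = 0 holds for the shown terms, and no order-1 relation w(n) = α·w(n-1) + β fits.
Check at n=3: 1·9 + (2)·3 = 15. ✓

w(n) = w(n-1) + 2w(n-2), w(0) = 3, w(1) = 3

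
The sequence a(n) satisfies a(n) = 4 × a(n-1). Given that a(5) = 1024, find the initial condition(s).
In general a(n) = 4ⁿ · a(0). At n = 5: a(0) = a(5) / 4^5 = 1024 / 1024 = 1.

a(0) = 1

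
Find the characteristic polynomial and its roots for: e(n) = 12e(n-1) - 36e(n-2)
Substitute e(n) = rⁿ and divide through by rⁿ⁻²: r² - 12r + 36 = 0
Factor: (r - 6)² = 0, so r = 6 (double root).
General solution: e(n) = (A + Bn)·6ⁿ

Characteristic: r² - 12r + 36 = 0, Roots: r = 6 (double root)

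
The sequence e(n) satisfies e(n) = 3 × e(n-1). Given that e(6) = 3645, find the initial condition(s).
In general e(n) = 3ⁿ · e(0). At n = 6: e(0) = e(6) / 3^6 = 3645 / 729 = 5.

e(0) = 5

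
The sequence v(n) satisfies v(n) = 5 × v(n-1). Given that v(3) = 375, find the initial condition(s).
In general v(n) = 5ⁿ · v(0). At n = 3: v(0) = v(3) / 5^3 = 375 / 125 = 3.

v(0) = 3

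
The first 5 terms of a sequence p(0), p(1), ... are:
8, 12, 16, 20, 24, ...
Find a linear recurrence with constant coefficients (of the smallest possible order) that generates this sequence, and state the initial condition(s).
Look for the lowest-order linear relation among consecutive terms.
Observation: consecutive differences are constant (= 4).
Check at n=2: 1·12 + 4 = 16. ✓

p(n) = p(n-1) + 4, p(0) = 8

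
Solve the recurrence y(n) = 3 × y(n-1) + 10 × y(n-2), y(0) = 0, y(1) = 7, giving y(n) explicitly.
Recurrence: y(n) = 3 × y(n-1) + 10 × y(n-2), initial: y(0) = 0, y(1) = 7.
Characteristic equation: r² - 3r - 10 = 0, which factors as (r - 5)(r + 2) = 0, so r = 5, -2. General solution y(n) = A·5ⁿ + B·(-2)ⁿ. From y(0) = 0: A + B = 0. From y(1) = 7: 5A - 2B = 7. Solving gives A = 1, B = -1.

y(n) = 5ⁿ - (-2)ⁿ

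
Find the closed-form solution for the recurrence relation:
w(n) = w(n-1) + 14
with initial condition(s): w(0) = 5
Recurrence: w(n) = w(n-1) + 14, initial: w(0) = 5.
Each step adds 14, so w(n) = w(0) + 14n = 14n + 5.

w(n) = 14n + 5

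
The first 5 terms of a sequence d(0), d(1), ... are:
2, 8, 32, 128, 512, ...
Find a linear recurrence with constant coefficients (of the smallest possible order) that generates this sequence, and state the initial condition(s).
Look for the lowest-order linear relation among consecutive terms.
Observation: each term is 4× the previous.
Check at n=2: 4·8 = 32. ✓

d(n) = 4 × d(n-1), d(0) = 2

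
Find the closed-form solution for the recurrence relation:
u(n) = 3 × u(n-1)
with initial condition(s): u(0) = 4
Recurrence: u(n) = 3 × u(n-1), initial: u(0) = 4.
Each term is 3 times the previous, so this is geometric with ratio 3. After n steps: u(n) = u(0)·3ⁿ = 4·3ⁿ.

u(n) = 4·3ⁿ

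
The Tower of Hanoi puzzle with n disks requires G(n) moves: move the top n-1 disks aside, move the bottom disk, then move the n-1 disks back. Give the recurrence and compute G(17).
Moving n disks = move the top n-1 disks aside (G(n-1) moves) + move the largest disk (1 move) + move the n-1 disks back on top (G(n-1) moves), so G(n) = 2G(n-1) + 1, with G(1) = 1 (a single disk takes one move).
First terms: 1, 3, 7, 15, 31, 63, … — each is one less than a power of 2. Indeed G(n) + 1 = 2(G(n-1) + 1) with G(1) + 1 = 2, so G(n) + 1 = 2ⁿ and G(n) = 2ⁿ - 1.
Hence G(17) = 2^17 - 1 = 131072 - 1 = 131071.

G(n) = 2G(n-1) + 1, G(1) = 1; G(17) = 131071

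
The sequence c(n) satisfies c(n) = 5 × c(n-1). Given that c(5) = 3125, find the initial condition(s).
In general c(n) = 5ⁿ · c(0). At n = 5: c(0) = c(5) / 5^5 = 3125 / 3125 = 1.

c(0) = 1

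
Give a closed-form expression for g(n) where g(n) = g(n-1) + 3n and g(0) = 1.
Recurrence: g(n) = g(n-1) + 3n, initial: g(0) = 1.
Telescoping: g(n) = g(0) + 3·Σᵢ₌₁ⁿ i = 1 + 3·n(n+1)/2.

g(n) = 3·n(n+1)/2 + 1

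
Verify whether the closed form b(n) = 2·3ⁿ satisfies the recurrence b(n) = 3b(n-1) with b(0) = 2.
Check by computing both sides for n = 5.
From the recurrence with b(0) = 2:
  b(0) = 2, b(1) = 6, b(2) = 18, b(3) = 54, b(4) = 162, b(5) = 486
  so the recurrence gives b(5) = 486.
From the proposed closed form b(n) = 2·3ⁿ:
  b(5) = 486.
Both sides give 486 at n = 5, and the initial condition(s) match, so the closed form is consistent.

Yes, the closed form is correct.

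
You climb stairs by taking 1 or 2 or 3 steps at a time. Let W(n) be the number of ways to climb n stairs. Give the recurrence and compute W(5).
Condition on the size of the last step (1 to 3): before it there were n-1, …, n-3 stairs climbed, and these cases are disjoint, so W(n) = W(n-1) + W(n-2) + W(n-3) (order-3 linear recurrence).
Initial conditions by direct count (compositions of i into parts ≤ 3): W(1) = 1; W(2) = 2; W(3) = 4.
Iterating the recurrence: W(4) = 7, W(5) = 13.

W(n) = W(n-1) + W(n-2) + W(n-3), W(1) = 1, W(2) = 2, W(3) = 4; W(5) = 13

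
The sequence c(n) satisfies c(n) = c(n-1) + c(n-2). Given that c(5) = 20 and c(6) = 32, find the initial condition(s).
Work backwards using c(k) = c(k+2) - c(k+1):
c(4) = c(6) - c(5) = 32 - 20 = 12
c(3) = c(5) - c(4) = 20 - 12 = 8
c(2) = c(4) - c(3) = 12 - 8 = 4
c(1) = c(3) - c(2) = 8 - 4 = 4
c(0) = c(2) - c(1) = 4 - 4 = 0

c(0) = 0, c(1) = 4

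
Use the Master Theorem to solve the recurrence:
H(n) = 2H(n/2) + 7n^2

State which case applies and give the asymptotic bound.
Master Theorem template: H(n) = a·H(n/b) + f(n).
Here: a=2, b=2, f(n)=7n^2
Compute log_b(a) = log_2(2) = 1.
f(n) = 7n^2 = Ω(n^(1+ε)) with ε = 1, and the regularity condition holds (a·f(n/b) = (a/b^2)·f(n) with a/b^2 = 2^-1 < 1). Case 3: H(n) = Θ(f(n)) = Θ(n^2).

Case 3: H(n) = Θ(n^2)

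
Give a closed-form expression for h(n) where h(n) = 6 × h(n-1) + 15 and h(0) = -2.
Recurrence: h(n) = 6 × h(n-1) + 15, initial: h(0) = -2.
Try h(n) = A·6ⁿ + C. Substituting: A·6ⁿ + C = 6(A·6ⁿ⁻¹ + C) + 15 = A·6ⁿ + 6C + 15, so C = 6C + 15, giving C = -3. Then h(0) = A - 3 = -2 gives A = 1.

h(n) = 6ⁿ - 3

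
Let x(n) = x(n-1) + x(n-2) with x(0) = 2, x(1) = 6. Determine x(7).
Computing the sequence terms:
2, 6, 8, 14, 22, 36, 58, 94

94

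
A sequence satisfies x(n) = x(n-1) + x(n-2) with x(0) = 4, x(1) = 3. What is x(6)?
Computing the sequence terms:
4, 3, 7, 10, 17, 27, 44

44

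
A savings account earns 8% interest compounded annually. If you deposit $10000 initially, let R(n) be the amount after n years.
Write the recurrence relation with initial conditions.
Each year the balance grows by 8%, i.e. is multiplied by 1 + 8/100 = 1.08, so R(n) = 1.08 × R(n-1). The initial deposit gives R(0) = 10000.
Unrolling gives the closed form R(n) = 10000 × (1.08)ⁿ.

R(n) = 1.08 × R(n-1), R(0) = 10000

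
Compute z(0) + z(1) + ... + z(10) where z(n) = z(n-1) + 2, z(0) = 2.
Computing the sequence terms: 2, 4, 6, 8, 10, 12, 14, 16, 18, 20, 22
Adding these values together:

132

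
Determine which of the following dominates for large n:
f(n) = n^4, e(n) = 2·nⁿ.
Comparing growth rates:
Growth-rate hierarchy: log n ≺ any polynomial ≺ any exponential cⁿ (c>1) ≺ n! ≺ nⁿ.
super-exponential nⁿ dominates polynomial degree 4 asymptotically.

e(n) grows faster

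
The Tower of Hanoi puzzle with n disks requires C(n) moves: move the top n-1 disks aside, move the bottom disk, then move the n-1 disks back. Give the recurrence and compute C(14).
Moving n disks = move the top n-1 disks aside (C(n-1) moves) + move the largest disk (1 move) + move the n-1 disks back on top (C(n-1) moves), so C(n) = 2C(n-1) + 1, with C(1) = 1 (a single disk takes one move).
First terms: 1, 3, 7, 15, 31, 63, … — each is one less than a power of 2. Indeed C(n) + 1 = 2(C(n-1) + 1) with C(1) + 1 = 2, so C(n) + 1 = 2ⁿ and C(n) = 2ⁿ - 1.
Hence C(14) = 2^14 - 1 = 16384 - 1 = 16383.

C(n) = 2C(n-1) + 1, C(1) = 1; C(14) = 16383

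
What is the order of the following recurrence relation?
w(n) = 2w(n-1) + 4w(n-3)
The order is the largest lag k for which w(n-k) appears. Here the deepest term is w(n-3), so the order is 3.

Order 3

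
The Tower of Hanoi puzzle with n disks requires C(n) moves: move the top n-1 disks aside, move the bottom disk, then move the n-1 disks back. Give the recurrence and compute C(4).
Moving n disks = move the top n-1 disks aside (C(n-1) moves) + move the largest disk (1 move) + move the n-1 disks back on top (C(n-1) moves), so C(n) = 2C(n-1) + 1, with C(1) = 1 (a single disk takes one move).
First terms: 1, 3, 7, 15, … — each is one less than a power of 2. Indeed C(n) + 1 = 2(C(n-1) + 1) with C(1) + 1 = 2, so C(n) + 1 = 2ⁿ and C(n) = 2ⁿ - 1.
Hence C(4) = 2^4 - 1 = 16 - 1 = 15.

C(n) = 2C(n-1) + 1, C(1) = 1; C(4) = 15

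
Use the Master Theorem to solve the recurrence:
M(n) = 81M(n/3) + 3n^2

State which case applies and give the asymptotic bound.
Master Theorem template: M(n) = a·M(n/b) + f(n).
Here: a=81, b=3, f(n)=3n^2
Compute log_b(a) = log_3(81) = 4.
f(n) = 3n^2 = O(n^(4-ε)) with ε = 2. Case 1: M(n) = Θ(n^log_b(a)) = Θ(n^4).

Case 1: M(n) = Θ(n^4)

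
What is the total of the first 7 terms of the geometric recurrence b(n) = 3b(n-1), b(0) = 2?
Computing the sequence terms: 2, 6, 18, 54, 162, 486, 1458
Adding these values together:

2186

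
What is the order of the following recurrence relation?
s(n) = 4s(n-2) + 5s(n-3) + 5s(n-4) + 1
The order is the largest lag k for which s(n-k) appears. Here the deepest term is s(n-4) (the 1 term is non-homogeneous and does not affect the order), so the order is 4.

Order 4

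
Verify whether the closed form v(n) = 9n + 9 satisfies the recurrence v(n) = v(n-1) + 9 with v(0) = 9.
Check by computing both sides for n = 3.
From the recurrence with v(0) = 9:
  v(0) = 9, v(1) = 18, v(2) = 27, v(3) = 36
  so the recurrence gives v(3) = 36.
From the proposed closed form v(n) = 9n + 9:
  v(3) = 36.
Both sides give 36 at n = 3, and the initial condition(s) match, so the closed form is consistent.

Yes, the closed form is correct.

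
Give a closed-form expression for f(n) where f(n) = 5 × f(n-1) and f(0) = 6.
Recurrence: f(n) = 5 × f(n-1), initial: f(0) = 6.
Each term is 5 times the previous, so this is geometric with ratio 5. After n steps: f(n) = f(0)·5ⁿ = 6·5ⁿ.

f(n) = 6·5ⁿ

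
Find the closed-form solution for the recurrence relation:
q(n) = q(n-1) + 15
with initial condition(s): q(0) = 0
Recurrence: q(n) = q(n-1) + 15, initial: q(0) = 0.
Each step adds 15, so q(n) = q(0) + 15n = 15n.

q(n) = 15n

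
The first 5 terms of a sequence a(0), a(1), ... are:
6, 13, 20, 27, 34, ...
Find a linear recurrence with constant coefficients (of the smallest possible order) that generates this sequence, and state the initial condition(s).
Look for the lowest-order linear relation among consecutive terms.
Observation: consecutive differences are constant (= 7).
Check at n=2: 1·13 + 7 = 20. ✓

a(n) = a(n-1) + 7, a(0) = 6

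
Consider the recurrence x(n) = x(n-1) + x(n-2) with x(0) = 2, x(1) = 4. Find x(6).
Computing the sequence terms:
2, 4, 6, 10, 16, 26, 42

42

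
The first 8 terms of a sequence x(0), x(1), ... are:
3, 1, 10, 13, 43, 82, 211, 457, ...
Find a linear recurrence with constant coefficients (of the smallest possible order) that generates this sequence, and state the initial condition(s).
Look for the lowest-order linear relation among consecutive terms.
Observation: x(n) - 1·x(n-1) - (3)·x(n-2) = 0 holds for the shown terms, and no order-1 relation x(n) = α·x(n-1) + β fits.
Check at n=3: 1·10 + (3)·1 = 13. ✓

x(n) = x(n-1) + 3x(n-2), x(0) = 3, x(1) = 1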